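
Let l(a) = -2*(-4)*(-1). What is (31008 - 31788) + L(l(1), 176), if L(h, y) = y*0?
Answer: -780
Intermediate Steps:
l(a) = -8 (l(a) = 8*(-1) = -8)
L(h, y) = 0
(31008 - 31788) + L(l(1), 176) = (31008 - 31788) + 0 = -780 + 0 = -780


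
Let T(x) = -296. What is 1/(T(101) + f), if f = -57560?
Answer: -1/57856 ≈ -1.7284e-5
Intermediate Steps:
1/(T(101) + f) = 1/(-296 - 57560) = 1/(-57856) = -1/57856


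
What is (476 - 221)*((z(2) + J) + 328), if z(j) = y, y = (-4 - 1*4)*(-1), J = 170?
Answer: 129030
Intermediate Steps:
y = 8 (y = (-4 - 4)*(-1) = -8*(-1) = 8)
z(j) = 8
(476 - 221)*((z(2) + J) + 328) = (476 - 221)*((8 + 170) + 328) = 255*(178 + 328) = 255*506 = 129030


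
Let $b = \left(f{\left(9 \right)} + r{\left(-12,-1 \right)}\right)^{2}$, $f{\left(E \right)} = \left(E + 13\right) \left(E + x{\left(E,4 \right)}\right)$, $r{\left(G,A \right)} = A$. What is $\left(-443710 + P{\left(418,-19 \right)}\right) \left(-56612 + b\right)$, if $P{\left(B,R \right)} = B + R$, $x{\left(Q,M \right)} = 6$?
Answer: $-22887703619$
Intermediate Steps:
$f{\left(E \right)} = \left(6 + E\right) \left(13 + E\right)$ ($f{\left(E \right)} = \left(E + 13\right) \left(E + 6\right) = \left(13 + E\right) \left(6 + E\right) = \left(6 + E\right) \left(13 + E\right)$)
$b = 108241$ ($b = \left(\left(78 + 9^{2} + 19 \cdot 9\right) - 1\right)^{2} = \left(\left(78 + 81 + 171\right) - 1\right)^{2} = \left(330 - 1\right)^{2} = 329^{2} = 108241$)
$\left(-443710 + P{\left(418,-19 \right)}\right) \left(-56612 + b\right) = \left(-443710 + \left(418 - 19\right)\right) \left(-56612 + 108241\right) = \left(-443710 + 399\right) 51629 = \left(-443311\right) 51629 = -22887703619$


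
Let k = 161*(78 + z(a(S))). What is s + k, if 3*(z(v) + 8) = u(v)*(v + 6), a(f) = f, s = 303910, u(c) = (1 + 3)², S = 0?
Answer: 320332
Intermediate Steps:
u(c) = 16 (u(c) = 4² = 16)
z(v) = 24 + 16*v/3 (z(v) = -8 + (16*(v + 6))/3 = -8 + (16*(6 + v))/3 = -8 + (96 + 16*v)/3 = -8 + (32 + 16*v/3) = 24 + 16*v/3)
k = 16422 (k = 161*(78 + (24 + (16/3)*0)) = 161*(78 + (24 + 0)) = 161*(78 + 24) = 161*102 = 16422)
s + k = 303910 + 16422 = 320332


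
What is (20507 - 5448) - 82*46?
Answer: 11287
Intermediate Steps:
(20507 - 5448) - 82*46 = 15059 - 3772 = 11287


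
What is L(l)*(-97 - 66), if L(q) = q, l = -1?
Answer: 163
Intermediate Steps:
L(l)*(-97 - 66) = -(-97 - 66) = -1*(-163) = 163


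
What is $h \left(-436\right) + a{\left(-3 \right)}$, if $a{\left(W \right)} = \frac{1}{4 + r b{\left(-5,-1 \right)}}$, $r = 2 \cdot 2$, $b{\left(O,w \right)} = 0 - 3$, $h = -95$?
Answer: $\frac{331359}{8} \approx 41420.0$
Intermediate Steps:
$b{\left(O,w \right)} = -3$
$r = 4$
$a{\left(W \right)} = - \frac{1}{8}$ ($a{\left(W \right)} = \frac{1}{4 + 4 \left(-3\right)} = \frac{1}{4 - 12} = \frac{1}{-8} = - \frac{1}{8}$)
$h \left(-436\right) + a{\left(-3 \right)} = \left(-95\right) \left(-436\right) - \frac{1}{8} = 41420 - \frac{1}{8} = \frac{331359}{8}$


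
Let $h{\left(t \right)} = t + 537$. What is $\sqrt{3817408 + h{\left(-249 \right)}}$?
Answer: $4 \sqrt{238606} \approx 1953.9$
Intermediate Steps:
$h{\left(t \right)} = 537 + t$
$\sqrt{3817408 + h{\left(-249 \right)}} = \sqrt{3817408 + \left(537 - 249\right)} = \sqrt{3817408 + 288} = \sqrt{3817696} = 4 \sqrt{238606}$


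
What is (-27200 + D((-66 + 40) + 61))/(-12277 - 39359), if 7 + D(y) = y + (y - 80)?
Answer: 27217/51636 ≈ 0.52709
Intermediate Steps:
D(y) = -87 + 2*y (D(y) = -7 + (y + (y - 80)) = -7 + (y + (-80 + y)) = -7 + (-80 + 2*y) = -87 + 2*y)
(-27200 + D((-66 + 40) + 61))/(-12277 - 39359) = (-27200 + (-87 + 2*((-66 + 40) + 61)))/(-12277 - 39359) = (-27200 + (-87 + 2*(-26 + 61)))/(-51636) = (-27200 + (-87 + 2*35))*(-1/51636) = (-27200 + (-87 + 70))*(-1/51636) = (-27200 - 17)*(-1/51636) = -27217*(-1/51636) = 27217/51636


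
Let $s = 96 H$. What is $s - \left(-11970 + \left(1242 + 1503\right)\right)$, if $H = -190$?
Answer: $-9015$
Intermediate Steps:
$s = -18240$ ($s = 96 \left(-190\right) = -18240$)
$s - \left(-11970 + \left(1242 + 1503\right)\right) = -18240 - \left(-11970 + \left(1242 + 1503\right)\right) = -18240 - \left(-11970 + 2745\right) = -18240 - -9225 = -18240 + 9225 = -9015$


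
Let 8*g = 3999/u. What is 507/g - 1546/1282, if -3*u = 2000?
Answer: -1736355227/2563359 ≈ -677.38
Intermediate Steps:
u = -2000/3 (u = -⅓*2000 = -2000/3 ≈ -666.67)
g = -11997/16000 (g = (3999/(-2000/3))/8 = (3999*(-3/2000))/8 = (⅛)*(-11997/2000) = -11997/16000 ≈ -0.74981)
507/g - 1546/1282 = 507/(-11997/16000) - 1546/1282 = 507*(-16000/11997) - 1546*1/1282 = -2704000/3999 - 773/641 = -1736355227/2563359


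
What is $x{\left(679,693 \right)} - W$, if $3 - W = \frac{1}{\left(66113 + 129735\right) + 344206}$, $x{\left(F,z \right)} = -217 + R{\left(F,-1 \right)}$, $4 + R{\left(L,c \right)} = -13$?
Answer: $- \frac{127992797}{540054} \approx -237.0$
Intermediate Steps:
$R{\left(L,c \right)} = -17$ ($R{\left(L,c \right)} = -4 - 13 = -17$)
$x{\left(F,z \right)} = -234$ ($x{\left(F,z \right)} = -217 - 17 = -234$)
$W = \frac{1620161}{540054}$ ($W = 3 - \frac{1}{\left(66113 + 129735\right) + 344206} = 3 - \frac{1}{195848 + 344206} = 3 - \frac{1}{540054} = \frac{1620161}{540054} \approx 3.0$)
$x{\left(679,693 \right)} - W = -234 - \frac{1620161}{540054} = - \frac{127992797}{540054}$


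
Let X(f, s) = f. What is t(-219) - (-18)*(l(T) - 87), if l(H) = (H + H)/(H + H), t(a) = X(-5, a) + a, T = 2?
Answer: -1772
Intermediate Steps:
t(a) = -5 + a
l(H) = 1 (l(H) = (2*H)/((2*H)) = (2*H)*(1/(2*H)) = 1)
t(-219) - (-18)*(l(T) - 87) = (-5 - 219) - (-18)*(1 - 87) = -224 - (-18)*(-86) = -224 - 1*1548 = -224 - 1548 = -1772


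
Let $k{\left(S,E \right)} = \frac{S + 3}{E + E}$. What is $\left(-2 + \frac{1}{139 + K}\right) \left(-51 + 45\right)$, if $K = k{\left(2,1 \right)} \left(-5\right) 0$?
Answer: $\frac{1662}{139} \approx 11.957$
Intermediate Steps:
$k{\left(S,E \right)} = \frac{3 + S}{2 E}$
$K = 0$ ($K = \frac{3 + 2}{2 \cdot 1} \left(-5\right) 0 = \frac{1}{2} \cdot 1 \cdot 5 \left(-5\right) 0 = \frac{5}{2} \left(-5\right) 0 = \left(- \frac{25}{2}\right) 0 = 0$)
$\left(-2 + \frac{1}{139 + K}\right) \left(-51 + 45\right) = \left(-2 + \frac{1}{139 + 0}\right) \left(-51 + 45\right) = \left(-2 + \frac{1}{139}\right) \left(-6\right) = \left(- \frac{277}{139}\right) \left(-6\right) = \frac{1662}{139}$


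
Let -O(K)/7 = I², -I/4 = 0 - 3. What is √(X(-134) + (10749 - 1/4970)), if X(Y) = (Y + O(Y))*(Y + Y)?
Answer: 99*√798425530/4970 ≈ 562.85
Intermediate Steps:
I = 12 (I = -4*(0 - 3) = -4*(-3) = 12)
O(K) = -1008 (O(K) = -7*12² = -7*144 = -1008)
X(Y) = 2*Y*(-1008 + Y) (X(Y) = (Y - 1008)*(Y + Y) = (-1008 + Y)*(2*Y) = 2*Y*(-1008 + Y))
√(X(-134) + (10749 - 1/4970)) = √(2*(-134)*(-1008 - 134) + (10749 - 1/4970)) = √(2*(-134)*(-1142) + (10749 - 1*1/4970)) = √(306056 + (10749 - 1/4970)) = √(306056 + 53422529/4970) = √(1574520849/4970) = 99*√798425530/4970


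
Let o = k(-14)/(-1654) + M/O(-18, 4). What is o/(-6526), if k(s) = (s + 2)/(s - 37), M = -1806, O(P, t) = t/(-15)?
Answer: -190429151/183498068 ≈ -1.0378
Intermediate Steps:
O(P, t) = -t/15 (O(P, t) = t*(-1/15) = -t/15)
k(s) = (2 + s)/(-37 + s)
o = 190429151/28118 (o = ((2 - 14)/(-37 - 14))/(-1654) - 1806/((-1/15*4)) = (-12/(-51))*(-1/1654) - 1806/(-4/15) = -1/51*(-12)*(-1/1654) - 1806*(-15/4) = (4/17)*(-1/1654) + 13545/2 = -2/14059 + 13545/2 = 190429151/28118 ≈ 6772.5)
o/(-6526) = (190429151/28118)/(-6526) = (190429151/28118)*(-1/6526) = -190429151/183498068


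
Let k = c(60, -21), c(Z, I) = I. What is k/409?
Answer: -21/409 ≈ -0.051345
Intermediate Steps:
k = -21
k/409 = -21/409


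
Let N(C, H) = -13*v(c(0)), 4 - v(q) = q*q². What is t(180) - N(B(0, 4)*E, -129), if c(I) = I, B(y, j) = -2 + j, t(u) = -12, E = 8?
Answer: 40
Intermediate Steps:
v(q) = 4 - q³ (v(q) = 4 - q*q² = 4 - q³)
N(C, H) = -52 (N(C, H) = -13*(4 - 1*0³) = -13*(4 - 1*0) = -13*(4 + 0) = -13*4 = -52)
t(180) - N(B(0, 4)*E, -129) = -12 - 1*(-52) = -12 + 52 = 40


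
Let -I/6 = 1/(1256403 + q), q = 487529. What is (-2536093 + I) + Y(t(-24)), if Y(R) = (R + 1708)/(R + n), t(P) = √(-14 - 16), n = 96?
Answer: (-2211385996875*√30 + 212291650090808*I)/(871966*(√30 - 96*I)) ≈ -2.5361e+6 - 0.95496*I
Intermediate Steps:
I = -3/871966 (I = -6/(1256403 + 487529) = -6/1743932 = -6*1/1743932 = -3/871966 ≈ -3.4405e-6)
t(P) = I*√30 (t(P) = √(-30) = I*√30)
Y(R) = (1708 + R)/(96 + R) (Y(R) = (R + 1708)/(R + 96) = (1708 + R)/(96 + R))
(-2536093 + I) + Y(t(-24)) = (-2536093 - 3/871966) + (1708 + I*√30)/(96 + I*√30) = -2211386868841/871966 + (1708 + I*√30)/(96 + I*√30)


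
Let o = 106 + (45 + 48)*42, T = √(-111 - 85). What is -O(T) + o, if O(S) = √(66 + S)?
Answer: 4012 - √(66 + 14*I) ≈ 4003.8 - 0.85689*I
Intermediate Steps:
T = 14*I (T = √(-196) = 14*I ≈ 14.0*I)
o = 4012 (o = 106 + 93*42 = 106 + 3906 = 4012)
-O(T) + o = -√(66 + 14*I) + 4012 = 4012 - √(66 + 14*I)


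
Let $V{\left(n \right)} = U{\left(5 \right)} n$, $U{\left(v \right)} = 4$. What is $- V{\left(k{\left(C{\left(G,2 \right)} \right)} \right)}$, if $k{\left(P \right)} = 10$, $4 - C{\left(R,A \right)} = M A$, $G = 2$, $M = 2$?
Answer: $-40$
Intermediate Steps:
$C{\left(R,A \right)} = 4 - 2 A$
$V{\left(n \right)} = 4 n$
$- V{\left(k{\left(C{\left(G,2 \right)} \right)} \right)} = - 4 \cdot 10 = \left(-1\right) 40 = -40$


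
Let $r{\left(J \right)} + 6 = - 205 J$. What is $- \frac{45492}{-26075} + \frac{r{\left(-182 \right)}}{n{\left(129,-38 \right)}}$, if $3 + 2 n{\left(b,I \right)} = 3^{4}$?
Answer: $\frac{974475988}{1016925} \approx 958.26$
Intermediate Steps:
$n{\left(b,I \right)} = 39$ ($n{\left(b,I \right)} = - \frac{3}{2} + \frac{3^{4}}{2} = - \frac{3}{2} + \frac{1}{2} \cdot 81 = - \frac{3}{2} + \frac{81}{2} = 39$)
$r{\left(J \right)} = -6 - 205 J$
$- \frac{45492}{-26075} + \frac{r{\left(-182 \right)}}{n{\left(129,-38 \right)}} = - \frac{45492}{-26075} + \frac{-6 - -37310}{39} = \left(-45492\right) \left(- \frac{1}{26075}\right) + \left(-6 + 37310\right) \frac{1}{39} = \frac{45492}{26075} + 37304 \cdot \frac{1}{39} = \frac{45492}{26075} + \frac{37304}{39} = \frac{974475988}{1016925}$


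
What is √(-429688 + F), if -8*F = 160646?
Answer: 5*I*√71963/2 ≈ 670.65*I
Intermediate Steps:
F = -80323/4 (F = -⅛*160646 = -80323/4 ≈ -20081.)
√(-429688 + F) = √(-429688 - 80323/4) = √(-1799075/4) = 5*I*√71963/2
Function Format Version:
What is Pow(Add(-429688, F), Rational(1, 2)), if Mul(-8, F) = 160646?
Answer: Mul(Rational(5, 2), I, Pow(71963, Rational(1, 2))) ≈ Mul(670.65, I)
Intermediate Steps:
F = Rational(-80323, 4) (F = Mul(Rational(-1, 8), 160646) = Rational(-80323, 4) ≈ -20081.)
Pow(Add(-429688, F), Rational(1, 2)) = Pow(Add(-429688, Rational(-80323, 4)), Rational(1, 2)) = Pow(Rational(-1799075, 4), Rational(1, 2)) = Mul(Rational(5, 2), I, Pow(71963, Rational(1, 2)))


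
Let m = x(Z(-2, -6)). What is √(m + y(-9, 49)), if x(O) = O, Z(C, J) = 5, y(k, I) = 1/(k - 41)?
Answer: √498/10 ≈ 2.2316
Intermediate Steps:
y(k, I) = 1/(-41 + k)
m = 5
√(m + y(-9, 49)) = √(5 + 1/(-41 - 9)) = √(5 + 1/(-50)) = √(5 - 1/50) = √(249/50) = √498/10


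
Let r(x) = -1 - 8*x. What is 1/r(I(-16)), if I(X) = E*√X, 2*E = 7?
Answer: -1/12545 + 112*I/12545 ≈ -7.9713e-5 + 0.0089279*I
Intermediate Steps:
E = 7/2 (E = (½)*7 = 7/2 ≈ 3.5000)
I(X) = 7*√X/2
1/r(I(-16)) = 1/(-1 - 28*√(-16)) = 1/(-1 - 28*4*I) = 1/(-1 - 112*I) = (-1 + 112*I)/12545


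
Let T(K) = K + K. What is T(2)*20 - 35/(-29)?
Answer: 2355/29 ≈ 81.207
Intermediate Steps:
T(K) = 2*K
T(2)*20 - 35/(-29) = (2*2)*20 - 35/(-29) = 4*20 - 35*(-1/29) = 80 + 35/29 = 2355/29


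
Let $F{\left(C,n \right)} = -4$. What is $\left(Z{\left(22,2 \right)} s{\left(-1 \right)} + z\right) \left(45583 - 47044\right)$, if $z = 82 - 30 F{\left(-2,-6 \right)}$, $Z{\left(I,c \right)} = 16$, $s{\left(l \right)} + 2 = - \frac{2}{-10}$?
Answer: $- \frac{1265226}{5} \approx -2.5305 \cdot 10^{5}$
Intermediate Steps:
$s{\left(l \right)} = - \frac{9}{5}$ ($s{\left(l \right)} = -2 - \frac{2}{-10} = -2 - - \frac{1}{5} = -2 + \frac{1}{5} = - \frac{9}{5}$)
$z = 202$ ($z = 82 - -120 = 82 + 120 = 202$)
$\left(Z{\left(22,2 \right)} s{\left(-1 \right)} + z\right) \left(45583 - 47044\right) = \left(16 \left(- \frac{9}{5}\right) + 202\right) \left(45583 - 47044\right) = \left(- \frac{144}{5} + 202\right) \left(-1461\right) = \frac{866}{5} \left(-1461\right) = - \frac{1265226}{5}$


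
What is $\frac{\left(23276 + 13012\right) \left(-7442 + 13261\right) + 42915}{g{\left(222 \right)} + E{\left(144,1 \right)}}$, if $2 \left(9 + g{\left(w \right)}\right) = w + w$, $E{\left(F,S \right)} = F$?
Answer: $\frac{70400929}{119} \approx 5.916 \cdot 10^{5}$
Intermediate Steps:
$g{\left(w \right)} = -9 + w$ ($g{\left(w \right)} = -9 + \frac{w + w}{2} = -9 + \frac{2 w}{2} = -9 + w$)
$\frac{\left(23276 + 13012\right) \left(-7442 + 13261\right) + 42915}{g{\left(222 \right)} + E{\left(144,1 \right)}} = \frac{\left(23276 + 13012\right) \left(-7442 + 13261\right) + 42915}{\left(-9 + 222\right) + 144} = \frac{36288 \cdot 5819 + 42915}{213 + 144} = \frac{211159872 + 42915}{357} = 211202787 \cdot \frac{1}{357} = \frac{70400929}{119}$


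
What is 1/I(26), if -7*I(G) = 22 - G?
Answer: 7/4 ≈ 1.7500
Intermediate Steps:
I(G) = -22/7 + G/7 (I(G) = -(22 - G)/7 = -22/7 + G/7)
1/I(26) = 1/(-22/7 + (⅐)*26) = 1/(-22/7 + 26/7) = 1/(4/7) = 7/4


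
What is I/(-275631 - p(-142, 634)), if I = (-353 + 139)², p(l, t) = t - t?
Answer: -45796/275631 ≈ -0.16615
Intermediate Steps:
p(l, t) = 0
I = 45796 (I = (-214)² = 45796)
I/(-275631 - p(-142, 634)) = 45796/(-275631 - 1*0) = 45796/(-275631 + 0) = 45796/(-275631) = 45796*(-1/275631) = -45796/275631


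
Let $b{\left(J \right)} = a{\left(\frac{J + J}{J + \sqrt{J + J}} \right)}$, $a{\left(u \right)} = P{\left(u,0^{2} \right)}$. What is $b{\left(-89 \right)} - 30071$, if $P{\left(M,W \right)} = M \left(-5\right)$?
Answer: $- \frac{2737351}{91} - \frac{10 i \sqrt{178}}{91} \approx -30081.0 - 1.4661 i$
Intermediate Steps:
$P{\left(M,W \right)} = - 5 M$
$a{\left(u \right)} = - 5 u$
$b{\left(J \right)} = - \frac{10 J}{J + \sqrt{2} \sqrt{J}}$ ($b{\left(J \right)} = - 5 \frac{J + J}{J + \sqrt{J + J}} = - 5 \frac{2 J}{J + \sqrt{2 J}} = - 5 \frac{2 J}{J + \sqrt{2} \sqrt{J}} = - \frac{10 J}{J + \sqrt{2} \sqrt{J}}$)
$b{\left(-89 \right)} - 30071 = \left(-10\right) \left(-89\right) \frac{1}{-89 + \sqrt{2} \sqrt{-89}} - 30071 = \left(-10\right) \left(-89\right) \frac{1}{-89 + \sqrt{2} i \sqrt{89}} - 30071 = \left(-10\right) \left(-89\right) \frac{1}{-89 + i \sqrt{178}} - 30071 = \frac{890}{-89 + i \sqrt{178}} - 30071 = -30071 + \frac{890}{-89 + i \sqrt{178}}$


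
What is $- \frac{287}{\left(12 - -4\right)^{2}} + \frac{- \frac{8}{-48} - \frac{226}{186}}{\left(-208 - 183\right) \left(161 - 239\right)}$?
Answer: $- \frac{10436501}{9308928} \approx -1.1211$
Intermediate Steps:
$- \frac{287}{\left(12 - -4\right)^{2}} + \frac{- \frac{8}{-48} - \frac{226}{186}}{\left(-208 - 183\right) \left(161 - 239\right)} = - \frac{287}{\left(12 + 4\right)^{2}} + \frac{\left(-8\right) \left(- \frac{1}{48}\right) - \frac{113}{93}}{\left(-391\right) \left(-78\right)} = - \frac{287}{16^{2}} + \frac{\frac{1}{6} - \frac{113}{93}}{30498} = - \frac{287}{256} - \frac{5}{145452} = - \frac{10436501}{9308928}$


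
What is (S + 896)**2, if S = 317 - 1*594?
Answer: 383161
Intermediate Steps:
S = -277 (S = 317 - 594 = -277)
(S + 896)**2 = (-277 + 896)**2 = 619**2 = 383161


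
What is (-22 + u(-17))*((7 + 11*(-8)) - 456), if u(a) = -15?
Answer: 19869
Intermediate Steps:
(-22 + u(-17))*((7 + 11*(-8)) - 456) = (-22 - 15)*((7 + 11*(-8)) - 456) = -37*((7 - 88) - 456) = -37*(-81 - 456) = -37*(-537) = 19869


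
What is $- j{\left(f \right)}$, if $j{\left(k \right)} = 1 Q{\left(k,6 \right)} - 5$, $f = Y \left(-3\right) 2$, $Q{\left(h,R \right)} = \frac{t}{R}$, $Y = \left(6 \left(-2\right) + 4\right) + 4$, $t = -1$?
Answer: $\frac{31}{6} \approx 5.1667$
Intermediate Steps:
$Y = -4$ ($Y = \left(-12 + 4\right) + 4 = -8 + 4 = -4$)
$Q{\left(h,R \right)} = - \frac{1}{R}$
$f = 24$ ($f = \left(-4\right) \left(-3\right) 2 = 12 \cdot 2 = 24$)
$j{\left(k \right)} = - \frac{31}{6}$ ($j{\left(k \right)} = 1 \left(- \frac{1}{6}\right) - 5 = - \frac{1}{6} - 5 = - \frac{31}{6}$)
$- j{\left(f \right)} = \left(-1\right) \left(- \frac{31}{6}\right) = \frac{31}{6}$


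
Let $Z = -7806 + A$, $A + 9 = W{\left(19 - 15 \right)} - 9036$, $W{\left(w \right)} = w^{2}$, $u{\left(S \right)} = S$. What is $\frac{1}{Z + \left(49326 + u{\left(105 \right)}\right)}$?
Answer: $\frac{1}{32596} \approx 3.0679 \cdot 10^{-5}$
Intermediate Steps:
$A = -9029$ ($A = -9 + \left(\left(19 - 15\right)^{2} - 9036\right) = -9 - \left(9036 - \left(19 - 15\right)^{2}\right) = -9 - \left(9036 - 4^{2}\right) = -9 + \left(16 - 9036\right) = -9 - 9020 = -9029$)
$Z = -16835$ ($Z = -7806 - 9029 = -16835$)
$\frac{1}{Z + \left(49326 + u{\left(105 \right)}\right)} = \frac{1}{-16835 + \left(49326 + 105\right)} = \frac{1}{-16835 + 49431} = \frac{1}{32596}$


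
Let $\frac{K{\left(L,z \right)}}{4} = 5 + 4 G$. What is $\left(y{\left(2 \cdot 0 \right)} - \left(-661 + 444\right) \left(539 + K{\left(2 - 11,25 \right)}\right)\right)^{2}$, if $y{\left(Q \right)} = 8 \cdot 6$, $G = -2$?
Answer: $13088961649$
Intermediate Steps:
$K{\left(L,z \right)} = -12$ ($K{\left(L,z \right)} = 4 \left(5 + 4 \left(-2\right)\right) = 4 \left(5 - 8\right) = 4 \left(-3\right) = -12$)
$y{\left(Q \right)} = 48$
$\left(y{\left(2 \cdot 0 \right)} - \left(-661 + 444\right) \left(539 + K{\left(2 - 11,25 \right)}\right)\right)^{2} = \left(48 - \left(-661 + 444\right) \left(539 - 12\right)\right)^{2} = \left(48 - \left(-217\right) 527\right)^{2} = \left(48 - -114359\right)^{2} = \left(48 + 114359\right)^{2} = 114407^{2} = 13088961649$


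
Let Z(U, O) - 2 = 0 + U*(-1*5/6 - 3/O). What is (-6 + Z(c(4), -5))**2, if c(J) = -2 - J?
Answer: 169/25 ≈ 6.7600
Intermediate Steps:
Z(U, O) = 2 + U*(-5/6 - 3/O) (Z(U, O) = 2 + (0 + U*(-1*5/6 - 3/O)) = 2 + (0 + U*(-5*1/6 - 3/O)) = 2 + (0 + U*(-5/6 - 3/O)) = 2 + U*(-5/6 - 3/O))
(-6 + Z(c(4), -5))**2 = (-6 + (2 - 5*(-2 - 1*4)/6 - 3*(-2 - 1*4)/(-5)))**2 = (-6 + (2 - 5*(-2 - 4)/6 - 3*(-2 - 4)*(-1/5)))**2 = (-6 + (2 - 5/6*(-6) - 3*(-6)*(-1/5)))**2 = (-6 + (2 + 5 - 18/5))**2 = (-6 + 17/5)**2 = (-13/5)**2 = 169/25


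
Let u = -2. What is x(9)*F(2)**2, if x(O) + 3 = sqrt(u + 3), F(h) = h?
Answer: -8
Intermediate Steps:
x(O) = -2 (x(O) = -3 + sqrt(-2 + 3) = -3 + sqrt(1) = -3 + 1 = -2)
x(9)*F(2)**2 = -2*2**2 = -2*4 = -8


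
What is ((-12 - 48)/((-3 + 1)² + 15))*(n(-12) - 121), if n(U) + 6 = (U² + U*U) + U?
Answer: -8940/19 ≈ -470.53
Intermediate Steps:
n(U) = -6 + U + 2*U² (n(U) = -6 + ((U² + U*U) + U) = -6 + ((U² + U²) + U) = -6 + (2*U² + U) = -6 + (U + 2*U²) = -6 + U + 2*U²)
((-12 - 48)/((-3 + 1)² + 15))*(n(-12) - 121) = ((-12 - 48)/((-3 + 1)² + 15))*((-6 - 12 + 2*(-12)²) - 121) = (-60/((-2)² + 15))*((-6 - 12 + 2*144) - 121) = (-60/(4 + 15))*((-6 - 12 + 288) - 121) = (-60/19)*(270 - 121) = -60*1/19*149 = -60/19*149 = -8940/19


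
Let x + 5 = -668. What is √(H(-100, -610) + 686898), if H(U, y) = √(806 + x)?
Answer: √(686898 + √133) ≈ 828.80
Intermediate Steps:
x = -673 (x = -5 - 668 = -673)
H(U, y) = √133 (H(U, y) = √(806 - 673) = √133)
√(H(-100, -610) + 686898) = √(√133 + 686898) = √(686898 + √133)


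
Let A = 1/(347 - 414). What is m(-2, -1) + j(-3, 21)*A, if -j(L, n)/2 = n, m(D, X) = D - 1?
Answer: -159/67 ≈ -2.3731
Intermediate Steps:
m(D, X) = -1 + D
j(L, n) = -2*n
A = -1/67 (A = 1/(-67) = -1/67 ≈ -0.014925)
m(-2, -1) + j(-3, 21)*A = (-1 - 2) - 2*21*(-1/67) = -3 - 42*(-1/67) = -3 + 42/67 = -159/67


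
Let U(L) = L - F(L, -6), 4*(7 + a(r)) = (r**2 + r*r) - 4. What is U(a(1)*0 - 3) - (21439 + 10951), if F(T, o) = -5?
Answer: -32388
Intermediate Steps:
a(r) = -8 + r**2/2 (a(r) = -7 + ((r**2 + r*r) - 4)/4 = -7 + ((r**2 + r**2) - 4)/4 = -7 + (2*r**2 - 4)/4 = -7 + (-4 + 2*r**2)/4 = -7 + (-1 + r**2/2) = -8 + r**2/2)
U(L) = 5 + L (U(L) = L - 1*(-5) = L + 5 = 5 + L)
U(a(1)*0 - 3) - (21439 + 10951) = (5 + ((-8 + (1/2)*1**2)*0 - 3)) - (21439 + 10951) = (5 + ((-8 + (1/2)*1)*0 - 3)) - 1*32390 = (5 + ((-8 + 1/2)*0 - 3)) - 32390 = (5 + (-15/2*0 - 3)) - 32390 = (5 + (0 - 3)) - 32390 = (5 - 3) - 32390 = 2 - 32390 = -32388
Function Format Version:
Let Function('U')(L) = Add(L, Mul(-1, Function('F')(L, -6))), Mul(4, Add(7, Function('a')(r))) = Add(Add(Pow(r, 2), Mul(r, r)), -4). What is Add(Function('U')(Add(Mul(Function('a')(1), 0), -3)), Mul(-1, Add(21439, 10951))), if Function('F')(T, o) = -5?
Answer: -32388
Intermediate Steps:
Function('a')(r) = Add(-8, Mul(Rational(1, 2), Pow(r, 2))) (Function('a')(r) = Add(-7, Mul(Rational(1, 4), Add(Add(Pow(r, 2), Mul(r, r)), -4))) = Add(-7, Mul(Rational(1, 4), Add(Add(Pow(r, 2), Pow(r, 2)), -4))) = Add(-7, Mul(Rational(1, 4), Add(Mul(2, Pow(r, 2)), -4))) = Add(-7, Mul(Rational(1, 4), Add(-4, Mul(2, Pow(r, 2))))) = Add(-7, Add(-1, Mul(Rational(1, 2), Pow(r, 2)))) = Add(-8, Mul(Rational(1, 2), Pow(r, 2))))
Function('U')(L) = Add(5, L) (Function('U')(L) = Add(L, Mul(-1, -5)) = Add(L, 5) = Add(5, L))
Add(Function('U')(Add(Mul(Function('a')(1), 0), -3)), Mul(-1, Add(21439, 10951))) = Add(Add(5, Add(Mul(Add(-8, Mul(Rational(1, 2), Pow(1, 2))), 0), -3)), Mul(-1, Add(21439, 10951))) = Add(Add(5, Add(Mul(Add(-8, Mul(Rational(1, 2), 1)), 0), -3)), Mul(-1, 32390)) = Add(Add(5, Add(Mul(Add(-8, Rational(1, 2)), 0), -3)), -32390) = Add(Add(5, Add(Mul(Rational(-15, 2), 0), -3)), -32390) = Add(Add(5, Add(0, -3)), -32390) = Add(Add(5, -3), -32390) = Add(2, -32390) = -32388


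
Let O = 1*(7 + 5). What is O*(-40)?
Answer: -480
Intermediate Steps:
O = 12 (O = 1*12 = 12)
O*(-40) = 12*(-40) = -480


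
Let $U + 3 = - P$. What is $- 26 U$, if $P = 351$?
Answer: $9204$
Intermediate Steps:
$U = -354$ ($U = -3 - 351 = -354$)
$- 26 U = \left(-26\right) \left(-354\right) = 9204$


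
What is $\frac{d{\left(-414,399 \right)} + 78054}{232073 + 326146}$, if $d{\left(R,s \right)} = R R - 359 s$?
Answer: $\frac{35403}{186073} \approx 0.19026$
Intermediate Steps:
$d{\left(R,s \right)} = R^{2} - 359 s$
$\frac{d{\left(-414,399 \right)} + 78054}{232073 + 326146} = \frac{\left(\left(-414\right)^{2} - 143241\right) + 78054}{232073 + 326146} = \frac{\left(171396 - 143241\right) + 78054}{558219} = \left(28155 + 78054\right) \frac{1}{558219} = 106209 \cdot \frac{1}{558219} = \frac{35403}{186073}$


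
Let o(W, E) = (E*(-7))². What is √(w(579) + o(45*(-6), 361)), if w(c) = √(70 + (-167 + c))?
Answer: √(6385729 + √482) ≈ 2527.0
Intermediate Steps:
w(c) = √(-97 + c)
o(W, E) = 49*E² (o(W, E) = (-7*E)² = 49*E²)
√(w(579) + o(45*(-6), 361)) = √(√(-97 + 579) + 49*361²) = √(√482 + 49*130321) = √(√482 + 6385729) = √(6385729 + √482)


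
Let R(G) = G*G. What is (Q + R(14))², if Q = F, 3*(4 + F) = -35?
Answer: 292681/9 ≈ 32520.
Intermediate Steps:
F = -47/3 (F = -4 + (⅓)*(-35) = -4 - 35/3 = -47/3 ≈ -15.667)
Q = -47/3 ≈ -15.667
R(G) = G²
(Q + R(14))² = (-47/3 + 14²)² = (-47/3 + 196)² = (541/3)² = 292681/9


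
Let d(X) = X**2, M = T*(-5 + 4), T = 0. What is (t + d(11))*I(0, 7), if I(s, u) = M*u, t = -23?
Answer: 0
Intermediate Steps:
M = 0 (M = 0*(-5 + 4) = 0*(-1) = 0)
I(s, u) = 0 (I(s, u) = 0*u = 0)
(t + d(11))*I(0, 7) = (-23 + 11**2)*0 = (-23 + 121)*0 = 98*0 = 0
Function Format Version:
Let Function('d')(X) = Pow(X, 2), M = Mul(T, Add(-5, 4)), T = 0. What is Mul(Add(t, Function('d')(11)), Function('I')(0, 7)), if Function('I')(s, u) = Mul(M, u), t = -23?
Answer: 0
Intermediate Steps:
M = 0 (M = Mul(0, Add(-5, 4)) = Mul(0, -1) = 0)
Function('I')(s, u) = 0 (Function('I')(s, u) = Mul(0, u) = 0)
Mul(Add(t, Function('d')(11)), Function('I')(0, 7)) = Mul(Add(-23, Pow(11, 2)), 0) = Mul(Add(-23, 121), 0) = Mul(98, 0) = 0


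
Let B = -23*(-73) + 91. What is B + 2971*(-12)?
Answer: -33882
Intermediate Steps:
B = 1770 (B = 1679 + 91 = 1770)
B + 2971*(-12) = 1770 + 2971*(-12) = 1770 - 35652 = -33882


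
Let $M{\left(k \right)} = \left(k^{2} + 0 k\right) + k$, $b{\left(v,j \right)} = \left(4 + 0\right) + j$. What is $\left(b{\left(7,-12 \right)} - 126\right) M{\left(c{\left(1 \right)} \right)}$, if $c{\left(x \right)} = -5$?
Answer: $-2680$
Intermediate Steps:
$b{\left(v,j \right)} = 4 + j$
$M{\left(k \right)} = k + k^{2}$ ($M{\left(k \right)} = \left(k^{2} + 0\right) + k = k^{2} + k = k + k^{2}$)
$\left(b{\left(7,-12 \right)} - 126\right) M{\left(c{\left(1 \right)} \right)} = \left(\left(4 - 12\right) - 126\right) \left(- 5 \left(1 - 5\right)\right) = \left(-8 - 126\right) \left(\left(-5\right) \left(-4\right)\right) = \left(-134\right) 20 = -2680$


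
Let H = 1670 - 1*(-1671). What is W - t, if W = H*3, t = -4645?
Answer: 14668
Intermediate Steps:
H = 3341 (H = 1670 + 1671 = 3341)
W = 10023 (W = 3341*3 = 10023)
W - t = 10023 - 1*(-4645) = 10023 + 4645 = 14668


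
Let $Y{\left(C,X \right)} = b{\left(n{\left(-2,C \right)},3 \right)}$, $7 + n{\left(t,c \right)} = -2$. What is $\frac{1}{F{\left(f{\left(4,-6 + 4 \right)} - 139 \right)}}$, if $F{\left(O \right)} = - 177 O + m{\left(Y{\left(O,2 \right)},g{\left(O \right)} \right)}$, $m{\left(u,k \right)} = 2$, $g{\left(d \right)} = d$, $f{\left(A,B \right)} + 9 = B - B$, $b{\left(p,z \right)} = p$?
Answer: $\frac{1}{26198} \approx 3.8171 \cdot 10^{-5}$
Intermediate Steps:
$n{\left(t,c \right)} = -9$ ($n{\left(t,c \right)} = -7 - 2 = -9$)
$Y{\left(C,X \right)} = -9$
$f{\left(A,B \right)} = -9$ ($f{\left(A,B \right)} = -9 + \left(B - B\right) = -9 + 0 = -9$)
$F{\left(O \right)} = 2 - 177 O$ ($F{\left(O \right)} = - 177 O + 2 = 2 - 177 O$)
$\frac{1}{F{\left(f{\left(4,-6 + 4 \right)} - 139 \right)}} = \frac{1}{2 - 177 \left(-9 - 139\right)} = \frac{1}{2 - -26196} = \frac{1}{2 + 26196} = \frac{1}{26198}$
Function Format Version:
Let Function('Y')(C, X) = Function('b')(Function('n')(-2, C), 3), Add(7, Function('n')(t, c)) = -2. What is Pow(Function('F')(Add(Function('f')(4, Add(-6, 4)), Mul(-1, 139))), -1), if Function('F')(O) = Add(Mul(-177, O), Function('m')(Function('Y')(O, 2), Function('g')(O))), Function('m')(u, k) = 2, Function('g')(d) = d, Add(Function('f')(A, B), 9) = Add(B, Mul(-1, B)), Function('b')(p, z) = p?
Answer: Rational(1, 26198) ≈ 3.8171e-5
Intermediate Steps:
Function('n')(t, c) = -9 (Function('n')(t, c) = Add(-7, -2) = -9)
Function('Y')(C, X) = -9
Function('f')(A, B) = -9 (Function('f')(A, B) = Add(-9, Add(B, Mul(-1, B))) = Add(-9, 0) = -9)
Function('F')(O) = Add(2, Mul(-177, O)) (Function('F')(O) = Add(Mul(-177, O), 2) = Add(2, Mul(-177, O)))
Pow(Function('F')(Add(Function('f')(4, Add(-6, 4)), Mul(-1, 139))), -1) = Pow(Add(2, Mul(-177, Add(-9, Mul(-1, 139)))), -1) = Pow(Add(2, Mul(-177, Add(-9, -139))), -1) = Pow(Add(2, Mul(-177, -148)), -1) = Pow(Add(2, 26196), -1) = Pow(26198, -1) = Rational(1, 26198)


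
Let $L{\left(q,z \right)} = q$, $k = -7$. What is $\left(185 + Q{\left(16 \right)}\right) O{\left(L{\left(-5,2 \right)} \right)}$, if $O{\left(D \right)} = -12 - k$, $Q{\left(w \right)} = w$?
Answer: $-1005$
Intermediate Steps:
$O{\left(D \right)} = -5$ ($O{\left(D \right)} = -12 - -7 = -12 + 7 = -5$)
$\left(185 + Q{\left(16 \right)}\right) O{\left(L{\left(-5,2 \right)} \right)} = \left(185 + 16\right) \left(-5\right) = 201 \left(-5\right) = -1005$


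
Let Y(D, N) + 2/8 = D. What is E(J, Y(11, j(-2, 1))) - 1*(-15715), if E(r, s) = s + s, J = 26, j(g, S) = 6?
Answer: 31473/2 ≈ 15737.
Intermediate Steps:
Y(D, N) = -1/4 + D
E(r, s) = 2*s
E(J, Y(11, j(-2, 1))) - 1*(-15715) = 2*(-1/4 + 11) - 1*(-15715) = 2*(43/4) + 15715 = 43/2 + 15715 = 31473/2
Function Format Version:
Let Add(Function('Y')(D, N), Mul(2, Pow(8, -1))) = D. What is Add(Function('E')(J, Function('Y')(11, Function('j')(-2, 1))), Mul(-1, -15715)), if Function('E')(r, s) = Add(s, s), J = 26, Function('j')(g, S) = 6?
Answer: Rational(31473, 2) ≈ 15737.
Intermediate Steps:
Function('Y')(D, N) = Add(Rational(-1, 4), D)
Function('E')(r, s) = Mul(2, s)
Add(Function('E')(J, Function('Y')(11, Function('j')(-2, 1))), Mul(-1, -15715)) = Add(Mul(2, Add(Rational(-1, 4), 11)), Mul(-1, -15715)) = Add(Mul(2, Rational(43, 4)), 15715) = Add(Rational(43, 2), 15715) = Rational(31473, 2)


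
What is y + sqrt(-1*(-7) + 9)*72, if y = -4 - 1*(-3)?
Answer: 287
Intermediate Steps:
y = -1 (y = -4 + 3 = -1)
y + sqrt(-1*(-7) + 9)*72 = -1 + sqrt(-1*(-7) + 9)*72 = -1 + sqrt(7 + 9)*72 = -1 + sqrt(16)*72 = -1 + 4*72 = -1 + 288 = 287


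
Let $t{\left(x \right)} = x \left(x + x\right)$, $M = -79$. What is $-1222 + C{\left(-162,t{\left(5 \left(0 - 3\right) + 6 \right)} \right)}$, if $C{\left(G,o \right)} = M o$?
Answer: $-14020$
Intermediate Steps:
$t{\left(x \right)} = 2 x^{2}$ ($t{\left(x \right)} = x 2 x = 2 x^{2}$)
$C{\left(G,o \right)} = - 79 o$
$-1222 + C{\left(-162,t{\left(5 \left(0 - 3\right) + 6 \right)} \right)} = -1222 - 79 \cdot 2 \left(5 \left(0 - 3\right) + 6\right)^{2} = -1222 - 79 \cdot 2 \left(5 \left(-3\right) + 6\right)^{2} = -1222 - 79 \cdot 2 \left(-15 + 6\right)^{2} = -1222 - 79 \cdot 2 \left(-9\right)^{2} = -1222 - 79 \cdot 2 \cdot 81 = -1222 - 12798 = -14020$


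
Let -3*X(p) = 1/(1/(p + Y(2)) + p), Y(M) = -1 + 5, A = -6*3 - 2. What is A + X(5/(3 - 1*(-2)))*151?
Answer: -1115/18 ≈ -61.944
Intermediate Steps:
A = -20 (A = -18 - 2 = -20)
Y(M) = 4
X(p) = -1/(3*(p + 1/(4 + p))) (X(p) = -1/(3*(1/(p + 4) + p)) = -1/(3*(1/(4 + p) + p)) = -1/(3*(p + 1/(4 + p))))
A + X(5/(3 - 1*(-2)))*151 = -20 + ((-4 - 5/(3 - 1*(-2)))/(3*(1 + (5/(3 - 1*(-2)))**2 + 4*(5/(3 - 1*(-2))))))*151 = -20 + ((-4 - 5/(3 + 2))/(3*(1 + (5/(3 + 2))**2 + 4*(5/(3 + 2)))))*151 = -20 + ((-4 - 5/5)/(3*(1 + (5/5)**2 + 4*(5/5))))*151 = -20 + ((-4 - 5/5)/(3*(1 + (5*(1/5))**2 + 4*(5*(1/5)))))*151 = -20 + ((-4 - 1*1)/(3*(1 + 1**2 + 4*1)))*151 = -20 + ((-4 - 1)/(3*(1 + 1 + 4)))*151 = -20 + ((1/3)*(-5)/6)*151 = -20 + ((1/3)*(1/6)*(-5))*151 = -20 - 5/18*151 = -20 - 755/18 = -1115/18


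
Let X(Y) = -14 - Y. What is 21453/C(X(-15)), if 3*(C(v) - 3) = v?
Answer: 64359/10 ≈ 6435.9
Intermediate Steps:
C(v) = 3 + v/3
21453/C(X(-15)) = 21453/(3 + (-14 - 1*(-15))/3) = 21453/(3 + (-14 + 15)/3) = 21453/(3 + (⅓)*1) = 21453/(3 + ⅓) = 21453/(10/3) = 21453*(3/10) = 64359/10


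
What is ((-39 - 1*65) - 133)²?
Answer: 56169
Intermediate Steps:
((-39 - 1*65) - 133)² = ((-39 - 65) - 133)² = (-104 - 133)² = (-237)² = 56169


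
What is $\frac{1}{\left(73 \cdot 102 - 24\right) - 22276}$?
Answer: $- \frac{1}{14854} \approx -6.7322 \cdot 10^{-5}$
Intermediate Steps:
$\frac{1}{\left(73 \cdot 102 - 24\right) - 22276} = \frac{1}{\left(7446 - 24\right) - 22276} = \frac{1}{7422 - 22276} = \frac{1}{-14854} = - \frac{1}{14854}$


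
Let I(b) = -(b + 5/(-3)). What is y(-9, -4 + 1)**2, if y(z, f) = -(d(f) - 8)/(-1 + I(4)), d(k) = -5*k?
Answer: 441/100 ≈ 4.4100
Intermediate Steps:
I(b) = 5/3 - b (I(b) = -(b + 5*(-1/3)) = -(b - 5/3) = -(-5/3 + b) = 5/3 - b)
y(z, f) = -12/5 - 3*f/2 (y(z, f) = -(-5*f - 8)/(-1 + (5/3 - 1*4)) = -(-8 - 5*f)/(-1 + (5/3 - 4)) = -(-8 - 5*f)/(-1 - 7/3) = -(-8 - 5*f)/(-10/3) = -(-8 - 5*f)*(-3)/10 = -(12/5 + 3*f/2) = -12/5 - 3*f/2)
y(-9, -4 + 1)**2 = (-12/5 - 3*(-4 + 1)/2)**2 = (-12/5 - 3/2*(-3))**2 = (-12/5 + 9/2)**2 = (21/10)**2 = 441/100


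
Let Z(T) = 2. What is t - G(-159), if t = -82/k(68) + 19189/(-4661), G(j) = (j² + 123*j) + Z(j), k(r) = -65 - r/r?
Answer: -881175374/153813 ≈ -5728.9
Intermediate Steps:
k(r) = -66 (k(r) = -65 - 1*1 = -65 - 1 = -66)
G(j) = 2 + j² + 123*j (G(j) = (j² + 123*j) + 2 = 2 + j² + 123*j)
t = -442136/153813 (t = -82/(-66) + 19189/(-4661) = -82*(-1/66) + 19189*(-1/4661) = 41/33 - 19189/4661 = -442136/153813 ≈ -2.8745)
t - G(-159) = -442136/153813 - (2 + (-159)² + 123*(-159)) = -442136/153813 - (2 + 25281 - 19557) = -442136/153813 - 1*5726 = -442136/153813 - 5726 = -881175374/153813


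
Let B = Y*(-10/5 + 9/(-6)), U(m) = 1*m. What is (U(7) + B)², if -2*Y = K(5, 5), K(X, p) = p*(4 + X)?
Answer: 117649/16 ≈ 7353.1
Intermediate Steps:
Y = -45/2 (Y = -5*(4 + 5)/2 = -5*9/2 = -½*45 = -45/2 ≈ -22.500)
U(m) = m
B = 315/4 (B = -45*(-10/5 + 9/(-6))/2 = -45*(-10*⅕ + 9*(-⅙))/2 = -45*(-2 - 3/2)/2 = -45/2*(-7/2) = 315/4 ≈ 78.750)
(U(7) + B)² = (7 + 315/4)² = (343/4)² = 117649/16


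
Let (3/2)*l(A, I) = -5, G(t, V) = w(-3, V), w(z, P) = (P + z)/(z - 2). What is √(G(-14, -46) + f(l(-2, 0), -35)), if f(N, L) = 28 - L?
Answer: 2*√455/5 ≈ 8.5323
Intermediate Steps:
w(z, P) = (P + z)/(-2 + z)
G(t, V) = ⅗ - V/5 (G(t, V) = (V - 3)/(-2 - 3) = (-3 + V)/(-5) = -(-3 + V)/5 = ⅗ - V/5)
l(A, I) = -10/3 (l(A, I) = (⅔)*(-5) = -10/3)
√(G(-14, -46) + f(l(-2, 0), -35)) = √((⅗ - ⅕*(-46)) + (28 - 1*(-35))) = √((⅗ + 46/5) + (28 + 35)) = √(49/5 + 63) = √(364/5) = 2*√455/5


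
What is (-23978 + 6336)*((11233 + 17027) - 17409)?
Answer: -191433342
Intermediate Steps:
(-23978 + 6336)*((11233 + 17027) - 17409) = -17642*(28260 - 17409) = -17642*10851 = -191433342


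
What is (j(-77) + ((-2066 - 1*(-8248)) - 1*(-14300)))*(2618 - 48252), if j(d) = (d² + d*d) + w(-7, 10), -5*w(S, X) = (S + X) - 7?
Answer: -7379200336/5 ≈ -1.4758e+9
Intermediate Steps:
w(S, X) = 7/5 - S/5 - X/5 (w(S, X) = -((S + X) - 7)/5 = -(-7 + S + X)/5 = 7/5 - S/5 - X/5)
j(d) = ⅘ + 2*d² (j(d) = (d² + d*d) + (7/5 - ⅕*(-7) - ⅕*10) = (d² + d²) + (7/5 + 7/5 - 2) = 2*d² + ⅘ = ⅘ + 2*d²)
(j(-77) + ((-2066 - 1*(-8248)) - 1*(-14300)))*(2618 - 48252) = ((⅘ + 2*(-77)²) + ((-2066 - 1*(-8248)) - 1*(-14300)))*(2618 - 48252) = ((⅘ + 2*5929) + ((-2066 + 8248) + 14300))*(-45634) = ((⅘ + 11858) + (6182 + 14300))*(-45634) = (59294/5 + 20482)*(-45634) = (161704/5)*(-45634) = -7379200336/5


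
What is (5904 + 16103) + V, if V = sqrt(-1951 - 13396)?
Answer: 22007 + I*sqrt(15347) ≈ 22007.0 + 123.88*I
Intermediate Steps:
V = I*sqrt(15347) (V = sqrt(-15347) = I*sqrt(15347) ≈ 123.88*I)
(5904 + 16103) + V = (5904 + 16103) + I*sqrt(15347) = 22007 + I*sqrt(15347)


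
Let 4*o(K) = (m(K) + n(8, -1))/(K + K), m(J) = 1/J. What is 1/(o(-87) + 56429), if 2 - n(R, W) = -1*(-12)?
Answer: 60552/3416889679 ≈ 1.7721e-5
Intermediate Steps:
n(R, W) = -10 (n(R, W) = 2 - (-1)*(-12) = 2 - 1*12 = 2 - 12 = -10)
o(K) = (-10 + 1/K)/(8*K) (o(K) = ((1/K - 10)/(K + K))/4 = ((-10 + 1/K)/((2*K)))/4 = ((-10 + 1/K)*(1/(2*K)))/4 = ((-10 + 1/K)/(2*K))/4 = (-10 + 1/K)/(8*K))
1/(o(-87) + 56429) = 1/((⅛)*(1 - 10*(-87))/(-87)² + 56429) = 1/((⅛)*(1/7569)*(1 + 870) + 56429) = 1/((⅛)*(1/7569)*871 + 56429) = 1/(871/60552 + 56429) = 1/(3416889679/60552) = 60552/3416889679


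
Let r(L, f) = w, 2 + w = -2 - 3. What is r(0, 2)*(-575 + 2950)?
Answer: -16625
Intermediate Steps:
w = -7 (w = -2 + (-2 - 3) = -2 - 5 = -7)
r(L, f) = -7
r(0, 2)*(-575 + 2950) = -7*(-575 + 2950) = -7*2375 = -16625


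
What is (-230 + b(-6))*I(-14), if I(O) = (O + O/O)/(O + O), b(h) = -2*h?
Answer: -1417/14 ≈ -101.21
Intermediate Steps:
I(O) = (1 + O)/(2*O) (I(O) = (O + 1)/((2*O)) = (1 + O)*(1/(2*O)) = (1 + O)/(2*O))
(-230 + b(-6))*I(-14) = (-230 - 2*(-6))*((½)*(1 - 14)/(-14)) = (-230 + 12)*((½)*(-1/14)*(-13)) = -218*13/28 = -1417/14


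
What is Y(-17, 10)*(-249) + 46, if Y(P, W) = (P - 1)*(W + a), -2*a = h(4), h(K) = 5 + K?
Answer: 24697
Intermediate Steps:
a = -9/2 (a = -(5 + 4)/2 = -½*9 = -9/2 ≈ -4.5000)
Y(P, W) = (-1 + P)*(-9/2 + W) (Y(P, W) = (P - 1)*(W - 9/2) = (-1 + P)*(-9/2 + W))
Y(-17, 10)*(-249) + 46 = (9/2 - 1*10 - 9/2*(-17) - 17*10)*(-249) + 46 = (9/2 - 10 + 153/2 - 170)*(-249) + 46 = -99*(-249) + 46 = 24651 + 46 = 24697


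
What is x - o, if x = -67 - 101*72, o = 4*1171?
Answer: -12023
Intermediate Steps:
o = 4684
x = -7339 (x = -67 - 7272 = -7339)
x - o = -7339 - 1*4684 = -7339 - 4684 = -12023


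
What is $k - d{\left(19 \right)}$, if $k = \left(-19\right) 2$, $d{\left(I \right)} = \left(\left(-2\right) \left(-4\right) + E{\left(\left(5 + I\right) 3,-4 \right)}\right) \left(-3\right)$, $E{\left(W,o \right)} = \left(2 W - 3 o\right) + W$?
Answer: $670$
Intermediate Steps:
$E{\left(W,o \right)} = - 3 o + 3 W$ ($E{\left(W,o \right)} = \left(- 3 o + 2 W\right) + W = - 3 o + 3 W$)
$d{\left(I \right)} = -195 - 27 I$ ($d{\left(I \right)} = \left(\left(-2\right) \left(-4\right) + \left(\left(-3\right) \left(-4\right) + 3 \left(5 + I\right) 3\right)\right) \left(-3\right) = \left(8 + \left(12 + 3 \left(15 + 3 I\right)\right)\right) \left(-3\right) = \left(8 + \left(12 + \left(45 + 9 I\right)\right)\right) \left(-3\right) = \left(8 + \left(57 + 9 I\right)\right) \left(-3\right) = \left(65 + 9 I\right) \left(-3\right) = -195 - 27 I$)
$k = -38$
$k - d{\left(19 \right)} = -38 - \left(-195 - 513\right) = -38 - -708 = -38 + 708 = 670$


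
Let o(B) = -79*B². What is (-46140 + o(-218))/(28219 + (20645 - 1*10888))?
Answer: -475067/4747 ≈ -100.08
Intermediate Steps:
(-46140 + o(-218))/(28219 + (20645 - 1*10888)) = (-46140 - 79*(-218)²)/(28219 + (20645 - 1*10888)) = (-46140 - 79*47524)/(28219 + (20645 - 10888)) = (-46140 - 3754396)/(28219 + 9757) = -3800536/37976 = -3800536*1/37976 = -475067/4747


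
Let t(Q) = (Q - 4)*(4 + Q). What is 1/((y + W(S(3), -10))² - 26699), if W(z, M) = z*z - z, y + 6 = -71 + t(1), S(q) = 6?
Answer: -1/22855 ≈ -4.3754e-5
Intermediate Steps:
t(Q) = (-4 + Q)*(4 + Q)
y = -92 (y = -6 + (-71 + (-16 + 1²)) = -6 + (-71 + (-16 + 1)) = -6 + (-71 - 15) = -6 - 86 = -92)
W(z, M) = z² - z
1/((y + W(S(3), -10))² - 26699) = 1/((-92 + 6*(-1 + 6))² - 26699) = 1/((-92 + 6*5)² - 26699) = 1/((-92 + 30)² - 26699) = 1/((-62)² - 26699) = 1/(3844 - 26699) = 1/(-22855) = -1/22855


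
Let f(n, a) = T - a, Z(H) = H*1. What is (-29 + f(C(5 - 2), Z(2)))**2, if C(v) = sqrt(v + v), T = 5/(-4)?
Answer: 16641/16 ≈ 1040.1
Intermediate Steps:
T = -5/4 (T = 5*(-1/4) = -5/4 ≈ -1.2500)
C(v) = sqrt(2)*sqrt(v) (C(v) = sqrt(2*v) = sqrt(2)*sqrt(v))
Z(H) = H
f(n, a) = -5/4 - a
(-29 + f(C(5 - 2), Z(2)))**2 = (-29 + (-5/4 - 1*2))**2 = (-29 + (-5/4 - 2))**2 = (-29 - 13/4)**2 = (-129/4)**2 = 16641/16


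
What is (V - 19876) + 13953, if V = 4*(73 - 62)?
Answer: -5879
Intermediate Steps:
V = 44 (V = 4*11 = 44)
(V - 19876) + 13953 = (44 - 19876) + 13953 = -19832 + 13953 = -5879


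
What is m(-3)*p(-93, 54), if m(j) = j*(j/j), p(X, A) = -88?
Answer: 264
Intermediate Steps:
m(j) = j (m(j) = j*1 = j)
m(-3)*p(-93, 54) = -3*(-88) = 264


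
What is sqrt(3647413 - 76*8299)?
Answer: sqrt(3016689) ≈ 1736.9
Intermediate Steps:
sqrt(3647413 - 76*8299) = sqrt(3647413 - 630724) = sqrt(3016689)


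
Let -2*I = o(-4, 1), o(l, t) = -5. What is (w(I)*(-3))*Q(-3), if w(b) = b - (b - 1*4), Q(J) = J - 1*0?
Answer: 36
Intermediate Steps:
I = 5/2 (I = -1/2*(-5) = 5/2 ≈ 2.5000)
Q(J) = J (Q(J) = J + 0 = J)
w(b) = 4 (w(b) = b - (b - 4) = b - (-4 + b) = b + (4 - b) = 4)
(w(I)*(-3))*Q(-3) = (4*(-3))*(-3) = -12*(-3) = 36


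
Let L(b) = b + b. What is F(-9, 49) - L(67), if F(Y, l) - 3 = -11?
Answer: -142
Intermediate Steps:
F(Y, l) = -8 (F(Y, l) = 3 - 11 = -8)
L(b) = 2*b
F(-9, 49) - L(67) = -8 - 2*67 = -8 - 1*134 = -8 - 134 = -142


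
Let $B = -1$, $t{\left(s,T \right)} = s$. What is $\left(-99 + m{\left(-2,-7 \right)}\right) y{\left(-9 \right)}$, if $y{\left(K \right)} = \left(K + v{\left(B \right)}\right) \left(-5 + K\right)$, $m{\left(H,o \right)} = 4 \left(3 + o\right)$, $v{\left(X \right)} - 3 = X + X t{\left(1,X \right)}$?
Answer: $-12880$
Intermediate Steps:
$v{\left(X \right)} = 3 + 2 X$ ($v{\left(X \right)} = 3 + \left(X + X 1\right) = 3 + \left(X + X\right) = 3 + 2 X$)
$m{\left(H,o \right)} = 12 + 4 o$
$y{\left(K \right)} = \left(1 + K\right) \left(-5 + K\right)$ ($y{\left(K \right)} = \left(K + \left(3 + 2 \left(-1\right)\right)\right) \left(-5 + K\right) = \left(K + \left(3 - 2\right)\right) \left(-5 + K\right) = \left(K + 1\right) \left(-5 + K\right) = \left(1 + K\right) \left(-5 + K\right)$)
$\left(-99 + m{\left(-2,-7 \right)}\right) y{\left(-9 \right)} = \left(-99 + \left(12 + 4 \left(-7\right)\right)\right) \left(-5 + \left(-9\right)^{2} - -36\right) = \left(-99 + \left(12 - 28\right)\right) \left(-5 + 81 + 36\right) = \left(-99 - 16\right) 112 = \left(-115\right) 112 = -12880$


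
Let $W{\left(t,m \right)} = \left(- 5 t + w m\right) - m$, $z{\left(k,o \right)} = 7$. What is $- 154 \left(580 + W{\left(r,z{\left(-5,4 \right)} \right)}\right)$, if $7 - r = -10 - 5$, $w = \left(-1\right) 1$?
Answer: $-70224$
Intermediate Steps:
$w = -1$
$r = 22$ ($r = 7 - \left(-10 - 5\right) = 7 - -15 = 7 + 15 = 22$)
$W{\left(t,m \right)} = - 5 t - 2 m$ ($W{\left(t,m \right)} = \left(- 5 t - m\right) - m = \left(- m - 5 t\right) - m = - 5 t - 2 m$)
$- 154 \left(580 + W{\left(r,z{\left(-5,4 \right)} \right)}\right) = - 154 \left(580 - 124\right) = \left(-154\right) 456 = -70224$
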